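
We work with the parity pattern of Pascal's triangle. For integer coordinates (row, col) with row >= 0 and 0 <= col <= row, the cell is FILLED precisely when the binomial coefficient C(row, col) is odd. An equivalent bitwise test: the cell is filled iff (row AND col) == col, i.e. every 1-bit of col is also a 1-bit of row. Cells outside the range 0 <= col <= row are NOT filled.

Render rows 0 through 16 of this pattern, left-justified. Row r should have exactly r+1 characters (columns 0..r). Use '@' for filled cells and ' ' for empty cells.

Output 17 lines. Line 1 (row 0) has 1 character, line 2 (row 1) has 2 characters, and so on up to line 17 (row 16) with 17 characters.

r0=0: @
r1=1: @@
r2=10: @ @
r3=11: @@@@
r4=100: @   @
r5=101: @@  @@
r6=110: @ @ @ @
r7=111: @@@@@@@@
r8=1000: @       @
r9=1001: @@      @@
r10=1010: @ @     @ @
r11=1011: @@@@    @@@@
r12=1100: @   @   @   @
r13=1101: @@  @@  @@  @@
r14=1110: @ @ @ @ @ @ @ @
r15=1111: @@@@@@@@@@@@@@@@
r16=10000: @               @

Answer: @
@@
@ @
@@@@
@   @
@@  @@
@ @ @ @
@@@@@@@@
@       @
@@      @@
@ @     @ @
@@@@    @@@@
@   @   @   @
@@  @@  @@  @@
@ @ @ @ @ @ @ @
@@@@@@@@@@@@@@@@
@               @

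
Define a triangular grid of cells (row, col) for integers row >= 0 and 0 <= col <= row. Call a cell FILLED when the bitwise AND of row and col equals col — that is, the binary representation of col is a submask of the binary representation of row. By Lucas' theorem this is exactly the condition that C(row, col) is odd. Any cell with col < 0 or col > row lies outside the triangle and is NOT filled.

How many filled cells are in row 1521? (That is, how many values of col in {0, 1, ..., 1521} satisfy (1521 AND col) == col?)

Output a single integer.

1521 in binary = 10111110001
popcount(1521) = number of 1-bits in 10111110001 = 7
A col c satisfies (1521 AND c) == c iff every set bit of c is also set in 1521; each of the 7 set bits of 1521 can independently be on or off in c.
count = 2^7 = 128

Answer: 128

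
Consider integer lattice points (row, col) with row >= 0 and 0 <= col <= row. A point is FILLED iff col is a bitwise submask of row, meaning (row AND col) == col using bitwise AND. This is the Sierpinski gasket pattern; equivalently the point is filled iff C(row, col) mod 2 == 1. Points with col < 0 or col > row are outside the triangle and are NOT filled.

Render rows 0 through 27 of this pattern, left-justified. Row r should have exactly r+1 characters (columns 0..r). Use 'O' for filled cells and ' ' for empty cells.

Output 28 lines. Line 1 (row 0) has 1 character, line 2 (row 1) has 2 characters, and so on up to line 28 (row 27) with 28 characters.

r0=0: O
r1=1: OO
r2=10: O O
r3=11: OOOO
r4=100: O   O
r5=101: OO  OO
r6=110: O O O O
r7=111: OOOOOOOO
r8=1000: O       O
r9=1001: OO      OO
r10=1010: O O     O O
r11=1011: OOOO    OOOO
r12=1100: O   O   O   O
r13=1101: OO  OO  OO  OO
r14=1110: O O O O O O O O
r15=1111: OOOOOOOOOOOOOOOO
r16=10000: O               O
r17=10001: OO              OO
r18=10010: O O             O O
r19=10011: OOOO            OOOO
r20=10100: O   O           O   O
r21=10101: OO  OO          OO  OO
r22=10110: O O O O         O O O O
r23=10111: OOOOOOOO        OOOOOOOO
r24=11000: O       O       O       O
r25=11001: OO      OO      OO      OO
r26=11010: O O     O O     O O     O O
r27=11011: OOOO    OOOO    OOOO    OOOO

Answer: O
OO
O O
OOOO
O   O
OO  OO
O O O O
OOOOOOOO
O       O
OO      OO
O O     O O
OOOO    OOOO
O   O   O   O
OO  OO  OO  OO
O O O O O O O O
OOOOOOOOOOOOOOOO
O               O
OO              OO
O O             O O
OOOO            OOOO
O   O           O   O
OO  OO          OO  OO
O O O O         O O O O
OOOOOOOO        OOOOOOOO
O       O       O       O
OO      OO      OO      OO
O O     O O     O O     O O
OOOO    OOOO    OOOO    OOOO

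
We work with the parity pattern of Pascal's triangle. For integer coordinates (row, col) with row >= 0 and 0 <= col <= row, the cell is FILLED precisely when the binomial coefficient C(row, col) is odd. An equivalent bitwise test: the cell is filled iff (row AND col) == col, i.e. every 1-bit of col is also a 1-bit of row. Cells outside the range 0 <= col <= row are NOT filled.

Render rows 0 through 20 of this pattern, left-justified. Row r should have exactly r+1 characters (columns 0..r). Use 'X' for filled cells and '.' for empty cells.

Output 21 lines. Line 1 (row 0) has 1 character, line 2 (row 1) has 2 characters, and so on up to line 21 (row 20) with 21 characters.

r0=0: X
r1=1: XX
r2=10: X.X
r3=11: XXXX
r4=100: X...X
r5=101: XX..XX
r6=110: X.X.X.X
r7=111: XXXXXXXX
r8=1000: X.......X
r9=1001: XX......XX
r10=1010: X.X.....X.X
r11=1011: XXXX....XXXX
r12=1100: X...X...X...X
r13=1101: XX..XX..XX..XX
r14=1110: X.X.X.X.X.X.X.X
r15=1111: XXXXXXXXXXXXXXXX
r16=10000: X...............X
r17=10001: XX..............XX
r18=10010: X.X.............X.X
r19=10011: XXXX............XXXX
r20=10100: X...X...........X...X

Answer: X
XX
X.X
XXXX
X...X
XX..XX
X.X.X.X
XXXXXXXX
X.......X
XX......XX
X.X.....X.X
XXXX....XXXX
X...X...X...X
XX..XX..XX..XX
X.X.X.X.X.X.X.X
XXXXXXXXXXXXXXXX
X...............X
XX..............XX
X.X.............X.X
XXXX............XXXX
X...X...........X...X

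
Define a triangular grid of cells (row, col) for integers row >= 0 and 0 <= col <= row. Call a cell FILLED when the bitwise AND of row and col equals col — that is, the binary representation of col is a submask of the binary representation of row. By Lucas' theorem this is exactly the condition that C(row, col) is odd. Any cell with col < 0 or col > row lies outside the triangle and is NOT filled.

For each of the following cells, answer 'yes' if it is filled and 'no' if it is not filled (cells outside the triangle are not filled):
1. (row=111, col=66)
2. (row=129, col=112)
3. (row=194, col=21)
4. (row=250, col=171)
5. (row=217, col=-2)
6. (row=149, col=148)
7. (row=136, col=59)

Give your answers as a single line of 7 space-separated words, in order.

(111,66): row=0b1101111, col=0b1000010, row AND col = 0b1000010 = 66; 66 == 66 -> filled
(129,112): row=0b10000001, col=0b1110000, row AND col = 0b0 = 0; 0 != 112 -> empty
(194,21): row=0b11000010, col=0b10101, row AND col = 0b0 = 0; 0 != 21 -> empty
(250,171): row=0b11111010, col=0b10101011, row AND col = 0b10101010 = 170; 170 != 171 -> empty
(217,-2): col outside [0, 217] -> not filled
(149,148): row=0b10010101, col=0b10010100, row AND col = 0b10010100 = 148; 148 == 148 -> filled
(136,59): row=0b10001000, col=0b111011, row AND col = 0b1000 = 8; 8 != 59 -> empty

Answer: yes no no no no yes no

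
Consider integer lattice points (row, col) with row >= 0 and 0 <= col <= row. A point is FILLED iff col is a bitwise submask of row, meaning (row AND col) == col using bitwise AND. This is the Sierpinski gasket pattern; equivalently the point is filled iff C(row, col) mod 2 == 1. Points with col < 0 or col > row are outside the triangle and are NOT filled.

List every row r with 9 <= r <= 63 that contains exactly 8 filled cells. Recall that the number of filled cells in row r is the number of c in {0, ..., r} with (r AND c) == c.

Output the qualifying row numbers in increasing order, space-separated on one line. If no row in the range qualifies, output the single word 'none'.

Row r has 2^popcount(r) filled cells, so we need popcount(r) = log2(8) = 3.
Scan r = 9..63 and keep those with exactly 3 one-bits:
r=9=1001 popcount=2 -> skip
r=10=1010 popcount=2 -> skip
r=11=1011 popcount=3 -> KEEP
r=12=1100 popcount=2 -> skip
r=13=1101 popcount=3 -> KEEP
r=14=1110 popcount=3 -> KEEP
r=15=1111 popcount=4 -> skip
r=16=10000 popcount=1 -> skip
r=17=10001 popcount=2 -> skip
r=18=10010 popcount=2 -> skip
r=19=10011 popcount=3 -> KEEP
r=20=10100 popcount=2 -> skip
r=21=10101 popcount=3 -> KEEP
r=22=10110 popcount=3 -> KEEP
r=23=10111 popcount=4 -> skip
r=24=11000 popcount=2 -> skip
r=25=11001 popcount=3 -> KEEP
r=26=11010 popcount=3 -> KEEP
r=27=11011 popcount=4 -> skip
r=28=11100 popcount=3 -> KEEP
r=29=11101 popcount=4 -> skip
r=30=11110 popcount=4 -> skip
r=31=11111 popcount=5 -> skip
r=32=100000 popcount=1 -> skip
r=33=100001 popcount=2 -> skip
r=34=100010 popcount=2 -> skip
r=35=100011 popcount=3 -> KEEP
r=36=100100 popcount=2 -> skip
r=37=100101 popcount=3 -> KEEP
r=38=100110 popcount=3 -> KEEP
r=39=100111 popcount=4 -> skip
r=40=101000 popcount=2 -> skip
r=41=101001 popcount=3 -> KEEP
r=42=101010 popcount=3 -> KEEP
r=43=101011 popcount=4 -> skip
r=44=101100 popcount=3 -> KEEP
r=45=101101 popcount=4 -> skip
r=46=101110 popcount=4 -> skip
r=47=101111 popcount=5 -> skip
r=48=110000 popcount=2 -> skip
r=49=110001 popcount=3 -> KEEP
r=50=110010 popcount=3 -> KEEP
r=51=110011 popcount=4 -> skip
r=52=110100 popcount=3 -> KEEP
r=53=110101 popcount=4 -> skip
r=54=110110 popcount=4 -> skip
r=55=110111 popcount=5 -> skip
r=56=111000 popcount=3 -> KEEP
r=57=111001 popcount=4 -> skip
r=58=111010 popcount=4 -> skip
r=59=111011 popcount=5 -> skip
r=60=111100 popcount=4 -> skip
r=61=111101 popcount=5 -> skip
r=62=111110 popcount=5 -> skip
r=63=111111 popcount=6 -> skip
Kept rows: 11 13 14 19 21 22 25 26 28 35 37 38 41 42 44 49 50 52 56

Answer: 11 13 14 19 21 22 25 26 28 35 37 38 41 42 44 49 50 52 56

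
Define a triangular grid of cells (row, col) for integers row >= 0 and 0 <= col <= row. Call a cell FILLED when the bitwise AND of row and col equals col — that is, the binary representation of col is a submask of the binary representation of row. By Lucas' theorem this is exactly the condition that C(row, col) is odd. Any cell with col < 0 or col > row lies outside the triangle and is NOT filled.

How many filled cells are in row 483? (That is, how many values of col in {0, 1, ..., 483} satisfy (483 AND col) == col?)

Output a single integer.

Answer: 64

Derivation:
483 in binary = 111100011
popcount(483) = number of 1-bits in 111100011 = 6
A col c satisfies (483 AND c) == c iff every set bit of c is also set in 483; each of the 6 set bits of 483 can independently be on or off in c.
count = 2^6 = 64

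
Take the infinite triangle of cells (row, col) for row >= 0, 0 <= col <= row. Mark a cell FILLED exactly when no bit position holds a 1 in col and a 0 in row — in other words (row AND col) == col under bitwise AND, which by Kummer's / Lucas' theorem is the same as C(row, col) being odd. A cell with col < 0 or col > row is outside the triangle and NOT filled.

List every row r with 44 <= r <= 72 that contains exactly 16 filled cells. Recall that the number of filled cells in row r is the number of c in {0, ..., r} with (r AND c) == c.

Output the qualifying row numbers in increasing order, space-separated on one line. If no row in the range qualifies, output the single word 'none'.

Row r has 2^popcount(r) filled cells, so we need popcount(r) = log2(16) = 4.
Scan r = 44..72 and keep those with exactly 4 one-bits:
r=44=101100 popcount=3 -> skip
r=45=101101 popcount=4 -> KEEP
r=46=101110 popcount=4 -> KEEP
r=47=101111 popcount=5 -> skip
r=48=110000 popcount=2 -> skip
r=49=110001 popcount=3 -> skip
r=50=110010 popcount=3 -> skip
r=51=110011 popcount=4 -> KEEP
r=52=110100 popcount=3 -> skip
r=53=110101 popcount=4 -> KEEP
r=54=110110 popcount=4 -> KEEP
r=55=110111 popcount=5 -> skip
r=56=111000 popcount=3 -> skip
r=57=111001 popcount=4 -> KEEP
r=58=111010 popcount=4 -> KEEP
r=59=111011 popcount=5 -> skip
r=60=111100 popcount=4 -> KEEP
r=61=111101 popcount=5 -> skip
r=62=111110 popcount=5 -> skip
r=63=111111 popcount=6 -> skip
r=64=1000000 popcount=1 -> skip
r=65=1000001 popcount=2 -> skip
r=66=1000010 popcount=2 -> skip
r=67=1000011 popcount=3 -> skip
r=68=1000100 popcount=2 -> skip
r=69=1000101 popcount=3 -> skip
r=70=1000110 popcount=3 -> skip
r=71=1000111 popcount=4 -> KEEP
r=72=1001000 popcount=2 -> skip
Kept rows: 45 46 51 53 54 57 58 60 71

Answer: 45 46 51 53 54 57 58 60 71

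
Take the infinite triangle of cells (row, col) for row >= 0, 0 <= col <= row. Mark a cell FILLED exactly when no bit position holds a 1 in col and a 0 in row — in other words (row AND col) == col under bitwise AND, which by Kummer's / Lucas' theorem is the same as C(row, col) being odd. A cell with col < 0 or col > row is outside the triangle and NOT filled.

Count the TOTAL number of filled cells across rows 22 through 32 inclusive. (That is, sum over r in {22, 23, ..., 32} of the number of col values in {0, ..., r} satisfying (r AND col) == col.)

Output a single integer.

Answer: 134

Derivation:
r22=10110 pc3: +8 =8
r23=10111 pc4: +16 =24
r24=11000 pc2: +4 =28
r25=11001 pc3: +8 =36
r26=11010 pc3: +8 =44
r27=11011 pc4: +16 =60
r28=11100 pc3: +8 =68
r29=11101 pc4: +16 =84
r30=11110 pc4: +16 =100
r31=11111 pc5: +32 =132
r32=100000 pc1: +2 =134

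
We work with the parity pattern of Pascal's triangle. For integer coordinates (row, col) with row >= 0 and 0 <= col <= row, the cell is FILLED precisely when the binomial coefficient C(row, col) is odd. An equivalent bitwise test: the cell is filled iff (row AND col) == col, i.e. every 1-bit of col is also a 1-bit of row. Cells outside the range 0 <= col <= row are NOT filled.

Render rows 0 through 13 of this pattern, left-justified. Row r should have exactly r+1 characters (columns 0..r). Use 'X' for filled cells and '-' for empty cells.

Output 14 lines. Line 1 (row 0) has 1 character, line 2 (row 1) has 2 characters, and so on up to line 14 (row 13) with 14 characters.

r0=0: X
r1=1: XX
r2=10: X-X
r3=11: XXXX
r4=100: X---X
r5=101: XX--XX
r6=110: X-X-X-X
r7=111: XXXXXXXX
r8=1000: X-------X
r9=1001: XX------XX
r10=1010: X-X-----X-X
r11=1011: XXXX----XXXX
r12=1100: X---X---X---X
r13=1101: XX--XX--XX--XX

Answer: X
XX
X-X
XXXX
X---X
XX--XX
X-X-X-X
XXXXXXXX
X-------X
XX------XX
X-X-----X-X
XXXX----XXXX
X---X---X---X
XX--XX--XX--XX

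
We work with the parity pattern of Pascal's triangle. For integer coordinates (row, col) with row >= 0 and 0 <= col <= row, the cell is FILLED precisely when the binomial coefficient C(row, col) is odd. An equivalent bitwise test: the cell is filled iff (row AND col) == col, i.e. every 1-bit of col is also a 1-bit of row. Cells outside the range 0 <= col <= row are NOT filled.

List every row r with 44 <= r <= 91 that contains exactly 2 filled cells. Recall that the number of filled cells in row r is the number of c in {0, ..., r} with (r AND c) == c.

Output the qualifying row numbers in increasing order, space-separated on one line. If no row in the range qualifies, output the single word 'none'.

Answer: 64

Derivation:
Row r has 2^popcount(r) filled cells, so we need popcount(r) = log2(2) = 1.
Scan r = 44..91 and keep those with exactly 1 one-bits:
r=44=101100 popcount=3 -> skip
r=45=101101 popcount=4 -> skip
r=46=101110 popcount=4 -> skip
r=47=101111 popcount=5 -> skip
r=48=110000 popcount=2 -> skip
r=49=110001 popcount=3 -> skip
r=50=110010 popcount=3 -> skip
r=51=110011 popcount=4 -> skip
r=52=110100 popcount=3 -> skip
r=53=110101 popcount=4 -> skip
r=54=110110 popcount=4 -> skip
r=55=110111 popcount=5 -> skip
r=56=111000 popcount=3 -> skip
r=57=111001 popcount=4 -> skip
r=58=111010 popcount=4 -> skip
r=59=111011 popcount=5 -> skip
r=60=111100 popcount=4 -> skip
r=61=111101 popcount=5 -> skip
r=62=111110 popcount=5 -> skip
r=63=111111 popcount=6 -> skip
r=64=1000000 popcount=1 -> KEEP
r=65=1000001 popcount=2 -> skip
r=66=1000010 popcount=2 -> skip
r=67=1000011 popcount=3 -> skip
r=68=1000100 popcount=2 -> skip
r=69=1000101 popcount=3 -> skip
r=70=1000110 popcount=3 -> skip
r=71=1000111 popcount=4 -> skip
r=72=1001000 popcount=2 -> skip
r=73=1001001 popcount=3 -> skip
r=74=1001010 popcount=3 -> skip
r=75=1001011 popcount=4 -> skip
r=76=1001100 popcount=3 -> skip
r=77=1001101 popcount=4 -> skip
r=78=1001110 popcount=4 -> skip
r=79=1001111 popcount=5 -> skip
r=80=1010000 popcount=2 -> skip
r=81=1010001 popcount=3 -> skip
r=82=1010010 popcount=3 -> skip
r=83=1010011 popcount=4 -> skip
r=84=1010100 popcount=3 -> skip
r=85=1010101 popcount=4 -> skip
r=86=1010110 popcount=4 -> skip
r=87=1010111 popcount=5 -> skip
r=88=1011000 popcount=3 -> skip
r=89=1011001 popcount=4 -> skip
r=90=1011010 popcount=4 -> skip
r=91=1011011 popcount=5 -> skip
Kept rows: 64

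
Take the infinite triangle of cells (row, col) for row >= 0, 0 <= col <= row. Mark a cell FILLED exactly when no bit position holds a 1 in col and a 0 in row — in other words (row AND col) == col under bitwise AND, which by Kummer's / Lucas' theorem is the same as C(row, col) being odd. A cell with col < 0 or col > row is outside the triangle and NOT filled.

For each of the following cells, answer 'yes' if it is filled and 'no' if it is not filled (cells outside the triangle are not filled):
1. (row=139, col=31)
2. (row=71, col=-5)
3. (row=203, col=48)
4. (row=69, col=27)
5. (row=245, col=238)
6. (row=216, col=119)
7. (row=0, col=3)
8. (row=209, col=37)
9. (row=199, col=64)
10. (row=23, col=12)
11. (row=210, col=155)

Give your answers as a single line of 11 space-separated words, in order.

Answer: no no no no no no no no yes no no

Derivation:
(139,31): row=0b10001011, col=0b11111, row AND col = 0b1011 = 11; 11 != 31 -> empty
(71,-5): col outside [0, 71] -> not filled
(203,48): row=0b11001011, col=0b110000, row AND col = 0b0 = 0; 0 != 48 -> empty
(69,27): row=0b1000101, col=0b11011, row AND col = 0b1 = 1; 1 != 27 -> empty
(245,238): row=0b11110101, col=0b11101110, row AND col = 0b11100100 = 228; 228 != 238 -> empty
(216,119): row=0b11011000, col=0b1110111, row AND col = 0b1010000 = 80; 80 != 119 -> empty
(0,3): col outside [0, 0] -> not filled
(209,37): row=0b11010001, col=0b100101, row AND col = 0b1 = 1; 1 != 37 -> empty
(199,64): row=0b11000111, col=0b1000000, row AND col = 0b1000000 = 64; 64 == 64 -> filled
(23,12): row=0b10111, col=0b1100, row AND col = 0b100 = 4; 4 != 12 -> empty
(210,155): row=0b11010010, col=0b10011011, row AND col = 0b10010010 = 146; 146 != 155 -> empty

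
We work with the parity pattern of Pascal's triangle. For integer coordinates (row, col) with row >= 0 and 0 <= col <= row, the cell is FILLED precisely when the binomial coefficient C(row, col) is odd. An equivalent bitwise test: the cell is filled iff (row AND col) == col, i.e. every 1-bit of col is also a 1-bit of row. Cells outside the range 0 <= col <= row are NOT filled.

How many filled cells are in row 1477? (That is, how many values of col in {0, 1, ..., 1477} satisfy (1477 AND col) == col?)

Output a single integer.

Answer: 64

Derivation:
1477 in binary = 10111000101
popcount(1477) = number of 1-bits in 10111000101 = 6
A col c satisfies (1477 AND c) == c iff every set bit of c is also set in 1477; each of the 6 set bits of 1477 can independently be on or off in c.
count = 2^6 = 64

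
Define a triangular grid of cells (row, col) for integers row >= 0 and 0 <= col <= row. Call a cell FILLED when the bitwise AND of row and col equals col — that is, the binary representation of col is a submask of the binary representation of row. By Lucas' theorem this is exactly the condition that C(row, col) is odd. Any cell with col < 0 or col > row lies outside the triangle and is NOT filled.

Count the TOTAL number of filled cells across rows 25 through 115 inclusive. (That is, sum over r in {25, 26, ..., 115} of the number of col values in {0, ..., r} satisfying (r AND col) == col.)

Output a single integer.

r25=11001 pc3: +8 =8
r26=11010 pc3: +8 =16
r27=11011 pc4: +16 =32
r28=11100 pc3: +8 =40
r29=11101 pc4: +16 =56
r30=11110 pc4: +16 =72
r31=11111 pc5: +32 =104
r32=100000 pc1: +2 =106
r33=100001 pc2: +4 =110
r34=100010 pc2: +4 =114
r35=100011 pc3: +8 =122
r36=100100 pc2: +4 =126
r37=100101 pc3: +8 =134
r38=100110 pc3: +8 =142
r39=100111 pc4: +16 =158
r40=101000 pc2: +4 =162
r41=101001 pc3: +8 =170
r42=101010 pc3: +8 =178
r43=101011 pc4: +16 =194
r44=101100 pc3: +8 =202
r45=101101 pc4: +16 =218
r46=101110 pc4: +16 =234
r47=101111 pc5: +32 =266
r48=110000 pc2: +4 =270
r49=110001 pc3: +8 =278
r50=110010 pc3: +8 =286
r51=110011 pc4: +16 =302
r52=110100 pc3: +8 =310
r53=110101 pc4: +16 =326
r54=110110 pc4: +16 =342
r55=110111 pc5: +32 =374
r56=111000 pc3: +8 =382
r57=111001 pc4: +16 =398
r58=111010 pc4: +16 =414
r59=111011 pc5: +32 =446
r60=111100 pc4: +16 =462
r61=111101 pc5: +32 =494
r62=111110 pc5: +32 =526
r63=111111 pc6: +64 =590
r64=1000000 pc1: +2 =592
r65=1000001 pc2: +4 =596
r66=1000010 pc2: +4 =600
r67=1000011 pc3: +8 =608
r68=1000100 pc2: +4 =612
r69=1000101 pc3: +8 =620
r70=1000110 pc3: +8 =628
r71=1000111 pc4: +16 =644
r72=1001000 pc2: +4 =648
r73=1001001 pc3: +8 =656
r74=1001010 pc3: +8 =664
r75=1001011 pc4: +16 =680
r76=1001100 pc3: +8 =688
r77=1001101 pc4: +16 =704
r78=1001110 pc4: +16 =720
r79=1001111 pc5: +32 =752
r80=1010000 pc2: +4 =756
r81=1010001 pc3: +8 =764
r82=1010010 pc3: +8 =772
r83=1010011 pc4: +16 =788
r84=1010100 pc3: +8 =796
r85=1010101 pc4: +16 =812
r86=1010110 pc4: +16 =828
r87=1010111 pc5: +32 =860
r88=1011000 pc3: +8 =868
r89=1011001 pc4: +16 =884
r90=1011010 pc4: +16 =900
r91=1011011 pc5: +32 =932
r92=1011100 pc4: +16 =948
r93=1011101 pc5: +32 =980
r94=1011110 pc5: +32 =1012
r95=1011111 pc6: +64 =1076
r96=1100000 pc2: +4 =1080
r97=1100001 pc3: +8 =1088
r98=1100010 pc3: +8 =1096
r99=1100011 pc4: +16 =1112
r100=1100100 pc3: +8 =1120
r101=1100101 pc4: +16 =1136
r102=1100110 pc4: +16 =1152
r103=1100111 pc5: +32 =1184
r104=1101000 pc3: +8 =1192
r105=1101001 pc4: +16 =1208
r106=1101010 pc4: +16 =1224
r107=1101011 pc5: +32 =1256
r108=1101100 pc4: +16 =1272
r109=1101101 pc5: +32 =1304
r110=1101110 pc5: +32 =1336
r111=1101111 pc6: +64 =1400
r112=1110000 pc3: +8 =1408
r113=1110001 pc4: +16 =1424
r114=1110010 pc4: +16 =1440
r115=1110011 pc5: +32 =1472

Answer: 1472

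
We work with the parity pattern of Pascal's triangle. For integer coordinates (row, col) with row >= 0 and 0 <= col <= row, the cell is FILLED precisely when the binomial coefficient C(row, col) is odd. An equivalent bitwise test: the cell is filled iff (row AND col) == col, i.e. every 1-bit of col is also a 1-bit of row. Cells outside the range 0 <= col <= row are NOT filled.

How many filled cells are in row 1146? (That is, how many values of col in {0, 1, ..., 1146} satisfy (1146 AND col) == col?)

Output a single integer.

Answer: 64

Derivation:
1146 in binary = 10001111010
popcount(1146) = number of 1-bits in 10001111010 = 6
A col c satisfies (1146 AND c) == c iff every set bit of c is also set in 1146; each of the 6 set bits of 1146 can independently be on or off in c.
count = 2^6 = 64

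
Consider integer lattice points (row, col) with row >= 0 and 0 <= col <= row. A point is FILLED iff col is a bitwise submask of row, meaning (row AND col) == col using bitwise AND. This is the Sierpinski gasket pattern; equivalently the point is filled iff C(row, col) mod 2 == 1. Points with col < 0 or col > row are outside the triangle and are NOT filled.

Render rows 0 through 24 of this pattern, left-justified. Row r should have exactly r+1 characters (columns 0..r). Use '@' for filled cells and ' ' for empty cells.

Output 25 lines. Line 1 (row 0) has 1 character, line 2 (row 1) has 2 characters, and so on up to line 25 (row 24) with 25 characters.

r0=0: @
r1=1: @@
r2=10: @ @
r3=11: @@@@
r4=100: @   @
r5=101: @@  @@
r6=110: @ @ @ @
r7=111: @@@@@@@@
r8=1000: @       @
r9=1001: @@      @@
r10=1010: @ @     @ @
r11=1011: @@@@    @@@@
r12=1100: @   @   @   @
r13=1101: @@  @@  @@  @@
r14=1110: @ @ @ @ @ @ @ @
r15=1111: @@@@@@@@@@@@@@@@
r16=10000: @               @
r17=10001: @@              @@
r18=10010: @ @             @ @
r19=10011: @@@@            @@@@
r20=10100: @   @           @   @
r21=10101: @@  @@          @@  @@
r22=10110: @ @ @ @         @ @ @ @
r23=10111: @@@@@@@@        @@@@@@@@
r24=11000: @       @       @       @

Answer: @
@@
@ @
@@@@
@   @
@@  @@
@ @ @ @
@@@@@@@@
@       @
@@      @@
@ @     @ @
@@@@    @@@@
@   @   @   @
@@  @@  @@  @@
@ @ @ @ @ @ @ @
@@@@@@@@@@@@@@@@
@               @
@@              @@
@ @             @ @
@@@@            @@@@
@   @           @   @
@@  @@          @@  @@
@ @ @ @         @ @ @ @
@@@@@@@@        @@@@@@@@
@       @       @       @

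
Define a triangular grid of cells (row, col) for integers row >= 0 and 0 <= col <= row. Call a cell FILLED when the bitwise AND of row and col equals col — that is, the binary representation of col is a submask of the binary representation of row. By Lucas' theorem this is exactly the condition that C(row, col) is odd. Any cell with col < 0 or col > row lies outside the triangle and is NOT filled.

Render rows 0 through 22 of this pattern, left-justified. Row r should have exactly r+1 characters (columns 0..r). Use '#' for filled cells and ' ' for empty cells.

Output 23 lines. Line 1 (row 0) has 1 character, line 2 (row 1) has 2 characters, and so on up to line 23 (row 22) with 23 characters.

Answer: #
##
# #
####
#   #
##  ##
# # # #
########
#       #
##      ##
# #     # #
####    ####
#   #   #   #
##  ##  ##  ##
# # # # # # # #
################
#               #
##              ##
# #             # #
####            ####
#   #           #   #
##  ##          ##  ##
# # # #         # # # #

Derivation:
r0=0: #
r1=1: ##
r2=10: # #
r3=11: ####
r4=100: #   #
r5=101: ##  ##
r6=110: # # # #
r7=111: ########
r8=1000: #       #
r9=1001: ##      ##
r10=1010: # #     # #
r11=1011: ####    ####
r12=1100: #   #   #   #
r13=1101: ##  ##  ##  ##
r14=1110: # # # # # # # #
r15=1111: ################
r16=10000: #               #
r17=10001: ##              ##
r18=10010: # #             # #
r19=10011: ####            ####
r20=10100: #   #           #   #
r21=10101: ##  ##          ##  ##
r22=10110: # # # #         # # # #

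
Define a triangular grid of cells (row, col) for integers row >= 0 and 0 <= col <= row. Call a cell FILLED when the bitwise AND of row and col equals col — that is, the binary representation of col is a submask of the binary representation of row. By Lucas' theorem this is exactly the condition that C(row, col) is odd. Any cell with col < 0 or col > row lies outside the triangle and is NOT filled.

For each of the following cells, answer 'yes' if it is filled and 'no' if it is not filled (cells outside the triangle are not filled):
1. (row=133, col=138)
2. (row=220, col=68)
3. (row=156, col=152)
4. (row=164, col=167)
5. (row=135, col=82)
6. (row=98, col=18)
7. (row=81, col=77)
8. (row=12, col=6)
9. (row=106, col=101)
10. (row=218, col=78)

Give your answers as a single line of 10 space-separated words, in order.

(133,138): col outside [0, 133] -> not filled
(220,68): row=0b11011100, col=0b1000100, row AND col = 0b1000100 = 68; 68 == 68 -> filled
(156,152): row=0b10011100, col=0b10011000, row AND col = 0b10011000 = 152; 152 == 152 -> filled
(164,167): col outside [0, 164] -> not filled
(135,82): row=0b10000111, col=0b1010010, row AND col = 0b10 = 2; 2 != 82 -> empty
(98,18): row=0b1100010, col=0b10010, row AND col = 0b10 = 2; 2 != 18 -> empty
(81,77): row=0b1010001, col=0b1001101, row AND col = 0b1000001 = 65; 65 != 77 -> empty
(12,6): row=0b1100, col=0b110, row AND col = 0b100 = 4; 4 != 6 -> empty
(106,101): row=0b1101010, col=0b1100101, row AND col = 0b1100000 = 96; 96 != 101 -> empty
(218,78): row=0b11011010, col=0b1001110, row AND col = 0b1001010 = 74; 74 != 78 -> empty

Answer: no yes yes no no no no no no no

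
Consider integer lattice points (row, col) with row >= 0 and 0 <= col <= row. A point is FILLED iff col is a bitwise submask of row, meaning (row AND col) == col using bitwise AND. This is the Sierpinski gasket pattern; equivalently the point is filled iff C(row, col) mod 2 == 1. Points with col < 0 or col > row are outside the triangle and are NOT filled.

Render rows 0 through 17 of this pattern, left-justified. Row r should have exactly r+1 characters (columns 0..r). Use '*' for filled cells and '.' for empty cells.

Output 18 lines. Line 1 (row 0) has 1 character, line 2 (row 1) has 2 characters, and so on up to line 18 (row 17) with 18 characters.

Answer: *
**
*.*
****
*...*
**..**
*.*.*.*
********
*.......*
**......**
*.*.....*.*
****....****
*...*...*...*
**..**..**..**
*.*.*.*.*.*.*.*
****************
*...............*
**..............**

Derivation:
r0=0: *
r1=1: **
r2=10: *.*
r3=11: ****
r4=100: *...*
r5=101: **..**
r6=110: *.*.*.*
r7=111: ********
r8=1000: *.......*
r9=1001: **......**
r10=1010: *.*.....*.*
r11=1011: ****....****
r12=1100: *...*...*...*
r13=1101: **..**..**..**
r14=1110: *.*.*.*.*.*.*.*
r15=1111: ****************
r16=10000: *...............*
r17=10001: **..............**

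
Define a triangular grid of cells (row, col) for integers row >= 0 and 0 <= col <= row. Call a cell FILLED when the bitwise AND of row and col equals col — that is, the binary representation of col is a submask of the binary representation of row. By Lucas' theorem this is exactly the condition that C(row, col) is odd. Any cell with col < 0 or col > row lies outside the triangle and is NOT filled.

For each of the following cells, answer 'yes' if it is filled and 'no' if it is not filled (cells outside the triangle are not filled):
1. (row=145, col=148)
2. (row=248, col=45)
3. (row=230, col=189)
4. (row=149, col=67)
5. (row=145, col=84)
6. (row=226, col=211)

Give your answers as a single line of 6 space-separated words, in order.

(145,148): col outside [0, 145] -> not filled
(248,45): row=0b11111000, col=0b101101, row AND col = 0b101000 = 40; 40 != 45 -> empty
(230,189): row=0b11100110, col=0b10111101, row AND col = 0b10100100 = 164; 164 != 189 -> empty
(149,67): row=0b10010101, col=0b1000011, row AND col = 0b1 = 1; 1 != 67 -> empty
(145,84): row=0b10010001, col=0b1010100, row AND col = 0b10000 = 16; 16 != 84 -> empty
(226,211): row=0b11100010, col=0b11010011, row AND col = 0b11000010 = 194; 194 != 211 -> empty

Answer: no no no no no no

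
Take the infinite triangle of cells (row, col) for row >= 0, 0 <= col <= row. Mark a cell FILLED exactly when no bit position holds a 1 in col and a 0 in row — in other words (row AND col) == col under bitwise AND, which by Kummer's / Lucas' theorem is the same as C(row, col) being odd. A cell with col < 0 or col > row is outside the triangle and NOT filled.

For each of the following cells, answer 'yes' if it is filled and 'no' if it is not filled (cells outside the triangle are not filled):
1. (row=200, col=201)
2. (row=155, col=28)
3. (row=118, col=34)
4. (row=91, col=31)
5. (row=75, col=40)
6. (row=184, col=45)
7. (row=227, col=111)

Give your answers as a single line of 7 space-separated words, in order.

(200,201): col outside [0, 200] -> not filled
(155,28): row=0b10011011, col=0b11100, row AND col = 0b11000 = 24; 24 != 28 -> empty
(118,34): row=0b1110110, col=0b100010, row AND col = 0b100010 = 34; 34 == 34 -> filled
(91,31): row=0b1011011, col=0b11111, row AND col = 0b11011 = 27; 27 != 31 -> empty
(75,40): row=0b1001011, col=0b101000, row AND col = 0b1000 = 8; 8 != 40 -> empty
(184,45): row=0b10111000, col=0b101101, row AND col = 0b101000 = 40; 40 != 45 -> empty
(227,111): row=0b11100011, col=0b1101111, row AND col = 0b1100011 = 99; 99 != 111 -> empty

Answer: no no yes no no no no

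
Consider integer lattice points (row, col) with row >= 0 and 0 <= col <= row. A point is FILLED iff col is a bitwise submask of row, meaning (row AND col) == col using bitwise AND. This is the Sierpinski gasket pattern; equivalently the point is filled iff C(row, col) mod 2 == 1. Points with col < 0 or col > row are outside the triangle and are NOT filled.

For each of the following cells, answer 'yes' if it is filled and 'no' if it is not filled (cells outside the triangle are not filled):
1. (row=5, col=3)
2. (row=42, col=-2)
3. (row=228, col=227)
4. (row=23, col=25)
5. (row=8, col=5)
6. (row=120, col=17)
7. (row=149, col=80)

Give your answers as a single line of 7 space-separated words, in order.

(5,3): row=0b101, col=0b11, row AND col = 0b1 = 1; 1 != 3 -> empty
(42,-2): col outside [0, 42] -> not filled
(228,227): row=0b11100100, col=0b11100011, row AND col = 0b11100000 = 224; 224 != 227 -> empty
(23,25): col outside [0, 23] -> not filled
(8,5): row=0b1000, col=0b101, row AND col = 0b0 = 0; 0 != 5 -> empty
(120,17): row=0b1111000, col=0b10001, row AND col = 0b10000 = 16; 16 != 17 -> empty
(149,80): row=0b10010101, col=0b1010000, row AND col = 0b10000 = 16; 16 != 80 -> empty

Answer: no no no no no no no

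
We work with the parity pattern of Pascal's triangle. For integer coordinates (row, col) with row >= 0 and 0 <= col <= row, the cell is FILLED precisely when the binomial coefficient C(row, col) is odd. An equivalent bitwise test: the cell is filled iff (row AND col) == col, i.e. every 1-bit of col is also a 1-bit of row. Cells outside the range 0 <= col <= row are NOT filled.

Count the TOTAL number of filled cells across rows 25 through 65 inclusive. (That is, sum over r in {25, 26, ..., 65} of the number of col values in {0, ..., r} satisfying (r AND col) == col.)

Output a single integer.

Answer: 596

Derivation:
r25=11001 pc3: +8 =8
r26=11010 pc3: +8 =16
r27=11011 pc4: +16 =32
r28=11100 pc3: +8 =40
r29=11101 pc4: +16 =56
r30=11110 pc4: +16 =72
r31=11111 pc5: +32 =104
r32=100000 pc1: +2 =106
r33=100001 pc2: +4 =110
r34=100010 pc2: +4 =114
r35=100011 pc3: +8 =122
r36=100100 pc2: +4 =126
r37=100101 pc3: +8 =134
r38=100110 pc3: +8 =142
r39=100111 pc4: +16 =158
r40=101000 pc2: +4 =162
r41=101001 pc3: +8 =170
r42=101010 pc3: +8 =178
r43=101011 pc4: +16 =194
r44=101100 pc3: +8 =202
r45=101101 pc4: +16 =218
r46=101110 pc4: +16 =234
r47=101111 pc5: +32 =266
r48=110000 pc2: +4 =270
r49=110001 pc3: +8 =278
r50=110010 pc3: +8 =286
r51=110011 pc4: +16 =302
r52=110100 pc3: +8 =310
r53=110101 pc4: +16 =326
r54=110110 pc4: +16 =342
r55=110111 pc5: +32 =374
r56=111000 pc3: +8 =382
r57=111001 pc4: +16 =398
r58=111010 pc4: +16 =414
r59=111011 pc5: +32 =446
r60=111100 pc4: +16 =462
r61=111101 pc5: +32 =494
r62=111110 pc5: +32 =526
r63=111111 pc6: +64 =590
r64=1000000 pc1: +2 =592
r65=1000001 pc2: +4 =596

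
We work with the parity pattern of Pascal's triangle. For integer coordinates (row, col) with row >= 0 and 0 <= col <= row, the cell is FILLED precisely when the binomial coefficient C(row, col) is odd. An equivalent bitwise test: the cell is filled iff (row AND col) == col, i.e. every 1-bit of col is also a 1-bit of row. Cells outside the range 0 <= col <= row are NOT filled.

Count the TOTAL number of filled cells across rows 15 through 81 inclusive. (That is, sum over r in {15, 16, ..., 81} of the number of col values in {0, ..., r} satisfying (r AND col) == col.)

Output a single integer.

r15=1111 pc4: +16 =16
r16=10000 pc1: +2 =18
r17=10001 pc2: +4 =22
r18=10010 pc2: +4 =26
r19=10011 pc3: +8 =34
r20=10100 pc2: +4 =38
r21=10101 pc3: +8 =46
r22=10110 pc3: +8 =54
r23=10111 pc4: +16 =70
r24=11000 pc2: +4 =74
r25=11001 pc3: +8 =82
r26=11010 pc3: +8 =90
r27=11011 pc4: +16 =106
r28=11100 pc3: +8 =114
r29=11101 pc4: +16 =130
r30=11110 pc4: +16 =146
r31=11111 pc5: +32 =178
r32=100000 pc1: +2 =180
r33=100001 pc2: +4 =184
r34=100010 pc2: +4 =188
r35=100011 pc3: +8 =196
r36=100100 pc2: +4 =200
r37=100101 pc3: +8 =208
r38=100110 pc3: +8 =216
r39=100111 pc4: +16 =232
r40=101000 pc2: +4 =236
r41=101001 pc3: +8 =244
r42=101010 pc3: +8 =252
r43=101011 pc4: +16 =268
r44=101100 pc3: +8 =276
r45=101101 pc4: +16 =292
r46=101110 pc4: +16 =308
r47=101111 pc5: +32 =340
r48=110000 pc2: +4 =344
r49=110001 pc3: +8 =352
r50=110010 pc3: +8 =360
r51=110011 pc4: +16 =376
r52=110100 pc3: +8 =384
r53=110101 pc4: +16 =400
r54=110110 pc4: +16 =416
r55=110111 pc5: +32 =448
r56=111000 pc3: +8 =456
r57=111001 pc4: +16 =472
r58=111010 pc4: +16 =488
r59=111011 pc5: +32 =520
r60=111100 pc4: +16 =536
r61=111101 pc5: +32 =568
r62=111110 pc5: +32 =600
r63=111111 pc6: +64 =664
r64=1000000 pc1: +2 =666
r65=1000001 pc2: +4 =670
r66=1000010 pc2: +4 =674
r67=1000011 pc3: +8 =682
r68=1000100 pc2: +4 =686
r69=1000101 pc3: +8 =694
r70=1000110 pc3: +8 =702
r71=1000111 pc4: +16 =718
r72=1001000 pc2: +4 =722
r73=1001001 pc3: +8 =730
r74=1001010 pc3: +8 =738
r75=1001011 pc4: +16 =754
r76=1001100 pc3: +8 =762
r77=1001101 pc4: +16 =778
r78=1001110 pc4: +16 =794
r79=1001111 pc5: +32 =826
r80=1010000 pc2: +4 =830
r81=1010001 pc3: +8 =838

Answer: 838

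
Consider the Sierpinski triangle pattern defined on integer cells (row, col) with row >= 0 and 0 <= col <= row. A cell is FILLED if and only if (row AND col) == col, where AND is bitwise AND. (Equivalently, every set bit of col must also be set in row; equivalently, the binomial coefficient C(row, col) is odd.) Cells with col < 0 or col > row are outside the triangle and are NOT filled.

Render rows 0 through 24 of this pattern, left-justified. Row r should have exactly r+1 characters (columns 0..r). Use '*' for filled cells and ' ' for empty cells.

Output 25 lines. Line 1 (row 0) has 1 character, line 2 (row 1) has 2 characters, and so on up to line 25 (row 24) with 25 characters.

r0=0: *
r1=1: **
r2=10: * *
r3=11: ****
r4=100: *   *
r5=101: **  **
r6=110: * * * *
r7=111: ********
r8=1000: *       *
r9=1001: **      **
r10=1010: * *     * *
r11=1011: ****    ****
r12=1100: *   *   *   *
r13=1101: **  **  **  **
r14=1110: * * * * * * * *
r15=1111: ****************
r16=10000: *               *
r17=10001: **              **
r18=10010: * *             * *
r19=10011: ****            ****
r20=10100: *   *           *   *
r21=10101: **  **          **  **
r22=10110: * * * *         * * * *
r23=10111: ********        ********
r24=11000: *       *       *       *

Answer: *
**
* *
****
*   *
**  **
* * * *
********
*       *
**      **
* *     * *
****    ****
*   *   *   *
**  **  **  **
* * * * * * * *
****************
*               *
**              **
* *             * *
****            ****
*   *           *   *
**  **          **  **
* * * *         * * * *
********        ********
*       *       *       *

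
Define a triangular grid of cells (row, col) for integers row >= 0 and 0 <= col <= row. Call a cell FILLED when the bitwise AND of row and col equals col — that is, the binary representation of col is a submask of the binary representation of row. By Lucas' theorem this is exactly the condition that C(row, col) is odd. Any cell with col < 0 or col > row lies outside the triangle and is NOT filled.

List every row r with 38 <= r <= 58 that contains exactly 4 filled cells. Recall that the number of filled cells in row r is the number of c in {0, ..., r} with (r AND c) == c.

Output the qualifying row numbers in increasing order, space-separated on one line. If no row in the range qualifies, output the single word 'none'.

Row r has 2^popcount(r) filled cells, so we need popcount(r) = log2(4) = 2.
Scan r = 38..58 and keep those with exactly 2 one-bits:
r=38=100110 popcount=3 -> skip
r=39=100111 popcount=4 -> skip
r=40=101000 popcount=2 -> KEEP
r=41=101001 popcount=3 -> skip
r=42=101010 popcount=3 -> skip
r=43=101011 popcount=4 -> skip
r=44=101100 popcount=3 -> skip
r=45=101101 popcount=4 -> skip
r=46=101110 popcount=4 -> skip
r=47=101111 popcount=5 -> skip
r=48=110000 popcount=2 -> KEEP
r=49=110001 popcount=3 -> skip
r=50=110010 popcount=3 -> skip
r=51=110011 popcount=4 -> skip
r=52=110100 popcount=3 -> skip
r=53=110101 popcount=4 -> skip
r=54=110110 popcount=4 -> skip
r=55=110111 popcount=5 -> skip
r=56=111000 popcount=3 -> skip
r=57=111001 popcount=4 -> skip
r=58=111010 popcount=4 -> skip
Kept rows: 40 48

Answer: 40 48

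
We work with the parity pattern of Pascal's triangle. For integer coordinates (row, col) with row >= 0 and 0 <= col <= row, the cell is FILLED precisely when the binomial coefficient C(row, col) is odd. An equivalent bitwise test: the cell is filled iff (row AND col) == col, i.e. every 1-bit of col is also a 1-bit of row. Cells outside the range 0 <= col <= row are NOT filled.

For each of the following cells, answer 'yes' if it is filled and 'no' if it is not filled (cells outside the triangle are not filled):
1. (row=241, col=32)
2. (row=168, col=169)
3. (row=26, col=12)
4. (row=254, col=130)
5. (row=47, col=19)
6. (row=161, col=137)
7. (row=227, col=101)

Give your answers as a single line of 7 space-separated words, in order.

Answer: yes no no yes no no no

Derivation:
(241,32): row=0b11110001, col=0b100000, row AND col = 0b100000 = 32; 32 == 32 -> filled
(168,169): col outside [0, 168] -> not filled
(26,12): row=0b11010, col=0b1100, row AND col = 0b1000 = 8; 8 != 12 -> empty
(254,130): row=0b11111110, col=0b10000010, row AND col = 0b10000010 = 130; 130 == 130 -> filled
(47,19): row=0b101111, col=0b10011, row AND col = 0b11 = 3; 3 != 19 -> empty
(161,137): row=0b10100001, col=0b10001001, row AND col = 0b10000001 = 129; 129 != 137 -> empty
(227,101): row=0b11100011, col=0b1100101, row AND col = 0b1100001 = 97; 97 != 101 -> empty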